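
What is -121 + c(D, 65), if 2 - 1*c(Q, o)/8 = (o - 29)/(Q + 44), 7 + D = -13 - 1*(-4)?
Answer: -807/7 ≈ -115.29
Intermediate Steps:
D = -16 (D = -7 + (-13 - 1*(-4)) = -7 + (-13 + 4) = -7 - 9 = -16)
c(Q, o) = 16 - 8*(-29 + o)/(44 + Q) (c(Q, o) = 16 - 8*(o - 29)/(Q + 44) = 16 - 8*(-29 + o)/(44 + Q))
-121 + c(D, 65) = -121 + 8*(117 - 1*65 + 2*(-16))/(44 - 16) = -121 + 8*(117 - 65 - 32)/28 = -121 + 8*(1/28)*20 = -121 + 40/7 = -807/7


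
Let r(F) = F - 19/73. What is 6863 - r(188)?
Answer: 487294/73 ≈ 6675.3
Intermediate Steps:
r(F) = -19/73 + F (r(F) = F - 19/73 = -19/73 + F)
6863 - r(188) = 6863 - (-19/73 + 188) = 6863 - 1*13705/73 = 6863 - 13705/73 = 487294/73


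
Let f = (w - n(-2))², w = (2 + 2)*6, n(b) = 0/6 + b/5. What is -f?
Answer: -14884/25 ≈ -595.36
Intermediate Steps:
n(b) = b/5 (n(b) = 0*(⅙) + b*(⅕) = 0 + b/5 = b/5)
w = 24 (w = 4*6 = 24)
f = 14884/25 (f = (24 - (-2)/5)² = (24 - 1*(-⅖))² = (24 + ⅖)² = (122/5)² = 14884/25 ≈ 595.36)
-f = -1*14884/25 = -14884/25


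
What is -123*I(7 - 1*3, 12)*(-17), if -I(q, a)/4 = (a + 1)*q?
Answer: -434928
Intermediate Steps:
I(q, a) = -4*q*(1 + a) (I(q, a) = -4*(a + 1)*q = -4*(1 + a)*q = -4*q*(1 + a))
-123*I(7 - 1*3, 12)*(-17) = -(-492)*(7 - 1*3)*(1 + 12)*(-17) = -(-492)*(7 - 3)*13*(-17) = -(-492)*4*13*(-17) = -123*(-208)*(-17) = 25584*(-17) = -434928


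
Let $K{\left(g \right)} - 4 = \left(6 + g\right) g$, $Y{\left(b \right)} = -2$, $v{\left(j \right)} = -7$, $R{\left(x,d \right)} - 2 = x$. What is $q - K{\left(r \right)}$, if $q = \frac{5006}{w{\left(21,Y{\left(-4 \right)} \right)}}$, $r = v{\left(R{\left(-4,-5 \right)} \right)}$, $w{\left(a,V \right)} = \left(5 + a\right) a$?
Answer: $- \frac{500}{273} \approx -1.8315$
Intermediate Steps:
$R{\left(x,d \right)} = 2 + x$
$w{\left(a,V \right)} = a \left(5 + a\right)$
$r = -7$
$K{\left(g \right)} = 4 + g \left(6 + g\right)$ ($K{\left(g \right)} = 4 + \left(6 + g\right) g = 4 + g \left(6 + g\right)$)
$q = \frac{2503}{273}$ ($q = \frac{5006}{21 \left(5 + 21\right)} = \frac{5006}{21 \cdot 26} = \frac{5006}{546} = 5006 \cdot \frac{1}{546} = \frac{2503}{273} \approx 9.1685$)
$q - K{\left(r \right)} = \frac{2503}{273} - \left(4 + \left(-7\right)^{2} + 6 \left(-7\right)\right) = \frac{2503}{273} - \left(4 + 49 - 42\right) = \frac{2503}{273} - 11 = - \frac{500}{273}$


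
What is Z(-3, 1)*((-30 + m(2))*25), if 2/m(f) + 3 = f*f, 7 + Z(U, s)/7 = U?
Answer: 49000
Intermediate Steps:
Z(U, s) = -49 + 7*U
m(f) = 2/(-3 + f²) (m(f) = 2/(-3 + f*f) = 2/(-3 + f²))
Z(-3, 1)*((-30 + m(2))*25) = (-49 + 7*(-3))*((-30 + 2/(-3 + 2²))*25) = (-49 - 21)*((-30 + 2/(-3 + 4))*25) = -70*(-30 + 2/1)*25 = -70*(-30 + 2*1)*25 = -70*(-30 + 2)*25 = -(-1960)*25 = -70*(-700) = 49000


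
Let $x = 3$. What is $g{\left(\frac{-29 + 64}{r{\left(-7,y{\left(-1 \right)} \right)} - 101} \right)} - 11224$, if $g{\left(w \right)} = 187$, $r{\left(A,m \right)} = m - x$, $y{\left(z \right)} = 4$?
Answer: $-11037$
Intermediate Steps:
$r{\left(A,m \right)} = -3 + m$ ($r{\left(A,m \right)} = m - 3 = -3 + m$)
$g{\left(\frac{-29 + 64}{r{\left(-7,y{\left(-1 \right)} \right)} - 101} \right)} - 11224 = 187 - 11224 = -11037$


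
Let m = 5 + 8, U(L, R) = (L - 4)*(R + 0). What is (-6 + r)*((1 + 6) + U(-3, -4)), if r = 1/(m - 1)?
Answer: -2485/12 ≈ -207.08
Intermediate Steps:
U(L, R) = R*(-4 + L) (U(L, R) = (-4 + L)*R = R*(-4 + L))
m = 13
r = 1/12 (r = 1/(13 - 1) = 1/12 ≈ 0.083333)
(-6 + r)*((1 + 6) + U(-3, -4)) = (-6 + 1/12)*((1 + 6) - 4*(-4 - 3)) = -71*(7 - 4*(-7))/12 = -71*(7 + 28)/12 = -71/12*35 = -2485/12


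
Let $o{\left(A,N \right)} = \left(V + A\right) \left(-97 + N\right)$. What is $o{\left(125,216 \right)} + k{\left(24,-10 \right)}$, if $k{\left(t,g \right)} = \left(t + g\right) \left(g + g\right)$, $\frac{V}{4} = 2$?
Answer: $15547$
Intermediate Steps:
$V = 8$ ($V = 4 \cdot 2 = 8$)
$k{\left(t,g \right)} = 2 g \left(g + t\right)$ ($k{\left(t,g \right)} = \left(g + t\right) 2 g = 2 g \left(g + t\right)$)
$o{\left(A,N \right)} = \left(-97 + N\right) \left(8 + A\right)$ ($o{\left(A,N \right)} = \left(8 + A\right) \left(-97 + N\right) = \left(-97 + N\right) \left(8 + A\right)$)
$o{\left(125,216 \right)} + k{\left(24,-10 \right)} = \left(-776 - 12125 + 8 \cdot 216 + 125 \cdot 216\right) + 2 \left(-10\right) \left(-10 + 24\right) = \left(-776 - 12125 + 1728 + 27000\right) + 2 \left(-10\right) 14 = 15827 - 280 = 15547$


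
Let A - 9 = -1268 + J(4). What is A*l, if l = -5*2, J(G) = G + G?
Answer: 12510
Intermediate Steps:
J(G) = 2*G
A = -1251 (A = 9 + (-1268 + 2*4) = 9 + (-1268 + 8) = 9 - 1260 = -1251)
l = -10
A*l = -1251*(-10) = 12510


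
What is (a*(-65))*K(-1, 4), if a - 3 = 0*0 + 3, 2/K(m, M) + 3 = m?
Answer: 195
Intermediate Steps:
K(m, M) = 2/(-3 + m)
a = 6 (a = 3 + (0*0 + 3) = 3 + (0 + 3) = 3 + 3 = 6)
(a*(-65))*K(-1, 4) = (6*(-65))*(2/(-3 - 1)) = -780/(-4) = -780*(-1)/4 = -390*(-1/2) = 195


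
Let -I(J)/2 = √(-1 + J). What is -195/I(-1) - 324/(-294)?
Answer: 54/49 - 195*I*√2/4 ≈ 1.102 - 68.943*I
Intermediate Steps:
I(J) = -2*√(-1 + J)
-195/I(-1) - 324/(-294) = -195*(-1/(2*√(-1 - 1))) - 324/(-294) = -195*I*√2/4 - 324*(-1/294) = -195*I*√2/4 + 54/49 = 54/49 - 195*I*√2/4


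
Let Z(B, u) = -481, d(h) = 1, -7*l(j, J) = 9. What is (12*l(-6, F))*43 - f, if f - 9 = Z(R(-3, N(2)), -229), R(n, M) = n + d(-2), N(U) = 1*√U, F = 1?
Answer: -1340/7 ≈ -191.43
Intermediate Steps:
l(j, J) = -9/7 (l(j, J) = -⅐*9 = -9/7)
N(U) = √U
R(n, M) = 1 + n (R(n, M) = n + 1 = 1 + n)
f = -472 (f = 9 - 481 = -472)
(12*l(-6, F))*43 - f = (12*(-9/7))*43 - 1*(-472) = -108/7*43 + 472 = -4644/7 + 472 = -1340/7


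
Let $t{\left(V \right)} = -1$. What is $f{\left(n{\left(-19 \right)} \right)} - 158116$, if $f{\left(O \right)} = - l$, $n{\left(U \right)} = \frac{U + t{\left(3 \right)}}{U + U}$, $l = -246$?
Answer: $-157870$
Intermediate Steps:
$n{\left(U \right)} = \frac{-1 + U}{2 U}$ ($n{\left(U \right)} = \frac{U - 1}{U + U} = \frac{-1 + U}{2 U}$)
$f{\left(O \right)} = 246$ ($f{\left(O \right)} = \left(-1\right) \left(-246\right) = 246$)
$f{\left(n{\left(-19 \right)} \right)} - 158116 = 246 - 158116 = -157870$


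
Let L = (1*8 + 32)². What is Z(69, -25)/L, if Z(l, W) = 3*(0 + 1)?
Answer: 3/1600 ≈ 0.0018750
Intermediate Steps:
Z(l, W) = 3 (Z(l, W) = 3*1 = 3)
L = 1600 (L = (8 + 32)² = 40² = 1600)
Z(69, -25)/L = 3/1600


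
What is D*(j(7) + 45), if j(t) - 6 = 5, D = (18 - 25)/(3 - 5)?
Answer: 196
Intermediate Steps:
D = 7/2 (D = -7/(-2) = -7*(-½) = 7/2 ≈ 3.5000)
j(t) = 11 (j(t) = 6 + 5 = 11)
D*(j(7) + 45) = 7*(11 + 45)/2 = (7/2)*56 = 196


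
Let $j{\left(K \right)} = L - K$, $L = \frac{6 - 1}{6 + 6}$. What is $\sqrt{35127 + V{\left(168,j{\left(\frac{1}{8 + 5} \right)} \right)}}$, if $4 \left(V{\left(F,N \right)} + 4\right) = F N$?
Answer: $\frac{\sqrt{23752794}}{26} \approx 187.45$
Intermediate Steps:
$L = \frac{5}{12} \approx 0.41667$
$j{\left(K \right)} = \frac{5}{12} - K$
$V{\left(F,N \right)} = -4 + \frac{F N}{4}$
$\sqrt{35127 + V{\left(168,j{\left(\frac{1}{8 + 5} \right)} \right)}} = \sqrt{35127 - \left(4 - 42 \left(\frac{5}{12} - \frac{1}{8 + 5}\right)\right)} = \sqrt{35127 - \left(4 - 42 \left(\frac{5}{12} - \frac{1}{13}\right)\right)} = \sqrt{35127 - \left(4 - \frac{371}{26}\right)} = \sqrt{35127 + \left(-4 + \frac{371}{26}\right)} = \sqrt{35127 + \frac{267}{26}} = \sqrt{\frac{913569}{26}} = \frac{\sqrt{23752794}}{26}$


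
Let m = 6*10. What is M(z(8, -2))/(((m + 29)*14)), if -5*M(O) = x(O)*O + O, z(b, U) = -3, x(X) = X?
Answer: -3/3115 ≈ -0.00096308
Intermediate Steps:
m = 60
M(O) = -O/5 - O²/5 (M(O) = -(O*O + O)/5 = -(O² + O)/5 = -(O + O²)/5 = -O/5 - O²/5)
M(z(8, -2))/(((m + 29)*14)) = (-⅕*(-3)*(1 - 3))/(((60 + 29)*14)) = (-⅕*(-3)*(-2))/((89*14)) = -6/5/1246 = -6/5*1/1246 = -3/3115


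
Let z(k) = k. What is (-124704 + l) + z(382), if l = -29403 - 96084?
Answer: -249809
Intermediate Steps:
l = -125487
(-124704 + l) + z(382) = (-124704 - 125487) + 382 = -250191 + 382 = -249809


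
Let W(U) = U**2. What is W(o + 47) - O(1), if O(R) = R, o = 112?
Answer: 25280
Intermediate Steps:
W(o + 47) - O(1) = (112 + 47)**2 - 1*1 = 159**2 - 1 = 25281 - 1 = 25280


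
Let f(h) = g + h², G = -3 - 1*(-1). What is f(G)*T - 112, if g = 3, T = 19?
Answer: 21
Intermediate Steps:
G = -2 (G = -3 + 1 = -2)
f(h) = 3 + h²
f(G)*T - 112 = (3 + (-2)²)*19 - 112 = (3 + 4)*19 - 112 = 7*19 - 112 = 133 - 112 = 21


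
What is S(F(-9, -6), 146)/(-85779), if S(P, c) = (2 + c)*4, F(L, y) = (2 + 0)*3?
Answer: -592/85779 ≈ -0.0069015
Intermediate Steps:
F(L, y) = 6 (F(L, y) = 2*3 = 6)
S(P, c) = 8 + 4*c
S(F(-9, -6), 146)/(-85779) = (8 + 4*146)/(-85779) = (8 + 584)*(-1/85779) = 592*(-1/85779) = -592/85779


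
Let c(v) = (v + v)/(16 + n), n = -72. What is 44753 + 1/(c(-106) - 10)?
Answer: 3893497/87 ≈ 44753.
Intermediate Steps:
c(v) = -v/28 (c(v) = (v + v)/(16 - 72) = (2*v)/(-56) = (2*v)*(-1/56) = -v/28)
44753 + 1/(c(-106) - 10) = 44753 + 1/(-1/28*(-106) - 10) = 44753 + 1/(53/14 - 10) = 44753 + 1/(-87/14) = 44753 - 14/87 = 3893497/87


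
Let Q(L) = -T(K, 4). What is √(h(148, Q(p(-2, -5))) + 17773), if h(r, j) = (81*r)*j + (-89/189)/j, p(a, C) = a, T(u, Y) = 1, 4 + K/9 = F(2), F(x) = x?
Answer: √22962534/63 ≈ 76.062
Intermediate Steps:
K = -18 (K = -36 + 9*2 = -36 + 18 = -18)
Q(L) = -1 (Q(L) = -1*1 = -1)
h(r, j) = -89/(189*j) + 81*j*r (h(r, j) = 81*j*r + (-89*1/189)/j = 81*j*r - 89/(189*j) = -89/(189*j) + 81*j*r)
√(h(148, Q(p(-2, -5))) + 17773) = √((-89/189/(-1) + 81*(-1)*148) + 17773) = √((-89/189*(-1) - 11988) + 17773) = √((89/189 - 11988) + 17773) = √(-2265643/189 + 17773) = √(1093454/189) = √22962534/63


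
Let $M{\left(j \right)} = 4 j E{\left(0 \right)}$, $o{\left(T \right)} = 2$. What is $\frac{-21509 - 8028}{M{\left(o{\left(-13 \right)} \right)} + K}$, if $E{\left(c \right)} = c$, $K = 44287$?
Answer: $- \frac{29537}{44287} \approx -0.66695$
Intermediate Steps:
$M{\left(j \right)} = 0$ ($M{\left(j \right)} = 4 j 0 = 0$)
$\frac{-21509 - 8028}{M{\left(o{\left(-13 \right)} \right)} + K} = \frac{-21509 - 8028}{0 + 44287} = - \frac{29537}{44287}$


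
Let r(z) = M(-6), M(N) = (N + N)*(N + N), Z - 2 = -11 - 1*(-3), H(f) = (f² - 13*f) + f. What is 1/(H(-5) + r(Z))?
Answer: 1/229 ≈ 0.0043668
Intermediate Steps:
H(f) = f² - 12*f
Z = -6 (Z = 2 + (-11 - 1*(-3)) = 2 + (-11 + 3) = 2 - 8 = -6)
M(N) = 4*N² (M(N) = (2*N)*(2*N) = 4*N²)
r(z) = 144 (r(z) = 4*(-6)² = 4*36 = 144)
1/(H(-5) + r(Z)) = 1/(-5*(-12 - 5) + 144) = 1/(-5*(-17) + 144) = 1/(85 + 144) = 1/229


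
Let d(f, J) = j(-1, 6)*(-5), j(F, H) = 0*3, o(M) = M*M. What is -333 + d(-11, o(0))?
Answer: -333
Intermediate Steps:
o(M) = M**2
j(F, H) = 0
d(f, J) = 0 (d(f, J) = 0*(-5) = 0)
-333 + d(-11, o(0)) = -333 + 0 = -333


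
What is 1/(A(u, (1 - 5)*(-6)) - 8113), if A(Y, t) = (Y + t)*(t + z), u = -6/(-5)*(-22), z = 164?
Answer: -5/42821 ≈ -0.00011677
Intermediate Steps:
u = -132/5 (u = -6*(-⅕)*(-22) = (6/5)*(-22) = -132/5 ≈ -26.400)
A(Y, t) = (164 + t)*(Y + t) (A(Y, t) = (Y + t)*(t + 164) = (Y + t)*(164 + t) = (164 + t)*(Y + t))
1/(A(u, (1 - 5)*(-6)) - 8113) = 1/((((1 - 5)*(-6))² + 164*(-132/5) + 164*((1 - 5)*(-6)) - 132*(1 - 5)*(-6)/5) - 8113) = 1/(((-4*(-6))² - 21648/5 + 164*(-4*(-6)) - (-528)*(-6)/5) - 8113) = 1/((24² - 21648/5 + 164*24 - 132/5*24) - 8113) = 1/((576 - 21648/5 + 3936 - 3168/5) - 8113) = 1/(-2256/5 - 8113) = 1/(-42821/5) = -5/42821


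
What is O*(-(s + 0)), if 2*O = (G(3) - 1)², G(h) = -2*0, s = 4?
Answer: -2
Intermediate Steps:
G(h) = 0
O = ½ (O = (0 - 1)²/2 = (½)*(-1)² = (½)*1 = ½ ≈ 0.50000)
O*(-(s + 0)) = (-(4 + 0))/2 = (-1*4)/2 = (½)*(-4) = -2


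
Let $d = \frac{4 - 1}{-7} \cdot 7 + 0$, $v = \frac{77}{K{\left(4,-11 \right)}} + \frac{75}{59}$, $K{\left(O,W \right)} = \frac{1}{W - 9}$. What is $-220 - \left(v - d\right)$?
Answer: $\frac{77628}{59} \approx 1315.7$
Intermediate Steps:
$K{\left(O,W \right)} = \frac{1}{-9 + W}$
$v = - \frac{90785}{59}$ ($v = \frac{77}{\frac{1}{-9 - 11}} + \frac{75}{59} = \frac{77}{\frac{1}{-20}} + 75 \cdot \frac{1}{59} = \frac{77}{- \frac{1}{20}} + \frac{75}{59} = 77 \left(-20\right) + \frac{75}{59} = -1540 + \frac{75}{59} = - \frac{90785}{59} \approx -1538.7$)
$d = -3$ ($d = \left(4 - 1\right) \left(- \frac{1}{7}\right) 7 + 0 = 3 \left(- \frac{1}{7}\right) 7 + 0 = \left(- \frac{3}{7}\right) 7 + 0 = -3 + 0 = -3$)
$-220 - \left(v - d\right) = -220 - \left(- \frac{90785}{59} - -3\right) = -220 - \left(- \frac{90785}{59} + 3\right) = -220 - - \frac{90608}{59} = -220 + \frac{90608}{59} = \frac{77628}{59}$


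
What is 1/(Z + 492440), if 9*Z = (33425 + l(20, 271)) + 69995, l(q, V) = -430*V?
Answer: 3/1472950 ≈ 2.0367e-6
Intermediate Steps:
Z = -4370/3 (Z = ((33425 - 430*271) + 69995)/9 = ((33425 - 116530) + 69995)/9 = (-83105 + 69995)/9 = (1/9)*(-13110) = -4370/3 ≈ -1456.7)
1/(Z + 492440) = 1/(-4370/3 + 492440) = 1/(1472950/3) = 3/1472950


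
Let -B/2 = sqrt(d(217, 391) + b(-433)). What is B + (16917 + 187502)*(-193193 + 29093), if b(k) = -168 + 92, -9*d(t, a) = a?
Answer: -33545157900 - 10*I*sqrt(43)/3 ≈ -3.3545e+10 - 21.858*I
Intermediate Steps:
d(t, a) = -a/9
b(k) = -76
B = -10*I*sqrt(43)/3 (B = -2*sqrt(-1/9*391 - 76) = -2*sqrt(-391/9 - 76) = -10*I*sqrt(43)/3 ≈ -21.858*I)
B + (16917 + 187502)*(-193193 + 29093) = -10*I*sqrt(43)/3 + (16917 + 187502)*(-193193 + 29093) = -10*I*sqrt(43)/3 + 204419*(-164100) = -10*I*sqrt(43)/3 - 33545157900 = -33545157900 - 10*I*sqrt(43)/3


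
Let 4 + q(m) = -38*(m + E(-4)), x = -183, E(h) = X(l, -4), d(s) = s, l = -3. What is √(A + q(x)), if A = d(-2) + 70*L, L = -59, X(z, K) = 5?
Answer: 6*√73 ≈ 51.264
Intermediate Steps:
E(h) = 5
A = -4132 (A = -2 + 70*(-59) = -2 - 4130 = -4132)
q(m) = -194 - 38*m (q(m) = -4 - 38*(m + 5) = -4 - 38*(5 + m) = -4 + (-190 - 38*m) = -194 - 38*m)
√(A + q(x)) = √(-4132 + (-194 - 38*(-183))) = √(-4132 + (-194 + 6954)) = √(-4132 + 6760) = √2628 = 6*√73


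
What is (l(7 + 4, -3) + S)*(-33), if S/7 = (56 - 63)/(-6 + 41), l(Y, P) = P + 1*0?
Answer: 726/5 ≈ 145.20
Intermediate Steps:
l(Y, P) = P (l(Y, P) = P + 0 = P)
S = -7/5 (S = 7*((56 - 63)/(-6 + 41)) = 7*(-7/35) = 7*(-7*1/35) = 7*(-⅕) = -7/5 ≈ -1.4000)
(l(7 + 4, -3) + S)*(-33) = (-3 - 7/5)*(-33) = -22/5*(-33) = 726/5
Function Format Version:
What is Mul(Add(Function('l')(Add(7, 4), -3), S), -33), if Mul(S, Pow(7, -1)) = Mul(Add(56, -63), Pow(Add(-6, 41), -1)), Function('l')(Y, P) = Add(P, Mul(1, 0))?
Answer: Rational(726, 5) ≈ 145.20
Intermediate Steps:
Function('l')(Y, P) = P (Function('l')(Y, P) = Add(P, 0) = P)
S = Rational(-7, 5) (S = Mul(7, Mul(Add(56, -63), Pow(Add(-6, 41), -1))) = Mul(7, Mul(-7, Pow(35, -1))) = Mul(7, Mul(-7, Rational(1, 35))) = Mul(7, Rational(-1, 5)) = Rational(-7, 5) ≈ -1.4000)
Mul(Add(Function('l')(Add(7, 4), -3), S), -33) = Mul(Add(-3, Rational(-7, 5)), -33) = Mul(Rational(-22, 5), -33) = Rational(726, 5)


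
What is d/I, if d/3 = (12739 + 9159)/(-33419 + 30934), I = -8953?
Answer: 65694/22248205 ≈ 0.0029528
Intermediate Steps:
d = -65694/2485 (d = 3*((12739 + 9159)/(-33419 + 30934)) = 3*(21898/(-2485)) = 3*(21898*(-1/2485)) = 3*(-21898/2485) = -65694/2485 ≈ -26.436)
d/I = -65694/2485/(-8953) = -65694/2485*(-1/8953) = 65694/22248205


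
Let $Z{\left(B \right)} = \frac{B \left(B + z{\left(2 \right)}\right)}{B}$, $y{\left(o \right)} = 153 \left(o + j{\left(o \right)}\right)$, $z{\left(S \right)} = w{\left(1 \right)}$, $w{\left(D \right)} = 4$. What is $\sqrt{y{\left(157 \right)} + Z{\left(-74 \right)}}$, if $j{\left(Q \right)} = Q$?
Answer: $2 \sqrt{11993} \approx 219.03$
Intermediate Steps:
$z{\left(S \right)} = 4$
$y{\left(o \right)} = 306 o$ ($y{\left(o \right)} = 153 \left(o + o\right) = 153 \cdot 2 o = 306 o$)
$Z{\left(B \right)} = 4 + B$ ($Z{\left(B \right)} = \frac{B \left(B + 4\right)}{B} = \frac{B \left(4 + B\right)}{B} = 4 + B$)
$\sqrt{y{\left(157 \right)} + Z{\left(-74 \right)}} = \sqrt{306 \cdot 157 + \left(4 - 74\right)} = \sqrt{48042 - 70} = \sqrt{47972} = 2 \sqrt{11993}$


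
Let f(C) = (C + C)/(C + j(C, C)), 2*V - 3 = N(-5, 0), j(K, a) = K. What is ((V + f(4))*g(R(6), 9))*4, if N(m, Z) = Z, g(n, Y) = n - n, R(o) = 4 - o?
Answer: 0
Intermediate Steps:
g(n, Y) = 0
V = 3/2 (V = 3/2 + (1/2)*0 = 3/2 + 0 = 3/2 ≈ 1.5000)
f(C) = 1 (f(C) = (C + C)/(C + C) = (2*C)/((2*C)) = (2*C)*(1/(2*C)) = 1)
((V + f(4))*g(R(6), 9))*4 = ((3/2 + 1)*0)*4 = ((5/2)*0)*4 = 0*4 = 0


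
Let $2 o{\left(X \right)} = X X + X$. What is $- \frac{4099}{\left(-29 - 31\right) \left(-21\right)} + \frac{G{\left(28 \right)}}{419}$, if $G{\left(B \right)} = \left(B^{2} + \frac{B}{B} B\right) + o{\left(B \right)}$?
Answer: $- \frac{182801}{527940} \approx -0.34625$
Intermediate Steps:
$o{\left(X \right)} = \frac{X}{2} + \frac{X^{2}}{2}$ ($o{\left(X \right)} = \frac{X X + X}{2} = \frac{X^{2} + X}{2} = \frac{X + X^{2}}{2} = \frac{X}{2} + \frac{X^{2}}{2}$)
$G{\left(B \right)} = B + B^{2} + \frac{B \left(1 + B\right)}{2}$ ($G{\left(B \right)} = \left(B^{2} + \frac{B}{B} B\right) + \frac{B \left(1 + B\right)}{2} = \left(B^{2} + 1 B\right) + \frac{B \left(1 + B\right)}{2} = \left(B^{2} + B\right) + \frac{B \left(1 + B\right)}{2} = \left(B + B^{2}\right) + \frac{B \left(1 + B\right)}{2} = B + B^{2} + \frac{B \left(1 + B\right)}{2}$)
$- \frac{4099}{\left(-29 - 31\right) \left(-21\right)} + \frac{G{\left(28 \right)}}{419} = - \frac{4099}{\left(-29 - 31\right) \left(-21\right)} + \frac{\frac{3}{2} \cdot 28 \left(1 + 28\right)}{419} = - \frac{4099}{\left(-60\right) \left(-21\right)} + \frac{3}{2} \cdot 28 \cdot 29 \cdot \frac{1}{419} = - \frac{4099}{1260} + 1218 \cdot \frac{1}{419} = \left(-4099\right) \frac{1}{1260} + \frac{1218}{419} = - \frac{4099}{1260} + \frac{1218}{419} = - \frac{182801}{527940}$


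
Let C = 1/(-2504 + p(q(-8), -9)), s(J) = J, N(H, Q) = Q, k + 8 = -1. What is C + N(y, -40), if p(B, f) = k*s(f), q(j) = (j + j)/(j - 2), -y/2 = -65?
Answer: -96921/2423 ≈ -40.000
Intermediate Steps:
k = -9 (k = -8 - 1 = -9)
y = 130 (y = -2*(-65) = 130)
q(j) = 2*j/(-2 + j) (q(j) = (2*j)/(-2 + j) = 2*j/(-2 + j))
p(B, f) = -9*f
C = -1/2423 (C = 1/(-2504 - 9*(-9)) = 1/(-2504 + 81) = 1/(-2423) = -1/2423 ≈ -0.00041271)
C + N(y, -40) = -1/2423 - 40 = -96921/2423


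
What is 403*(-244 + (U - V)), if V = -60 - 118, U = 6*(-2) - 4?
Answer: -33046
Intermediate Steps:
U = -16 (U = -12 - 4 = -16)
V = -178
403*(-244 + (U - V)) = 403*(-244 + (-16 - 1*(-178))) = 403*(-244 + (-16 + 178)) = 403*(-244 + 162) = 403*(-82) = -33046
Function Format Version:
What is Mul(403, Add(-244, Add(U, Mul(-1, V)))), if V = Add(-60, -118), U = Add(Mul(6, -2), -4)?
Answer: -33046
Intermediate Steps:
U = -16 (U = Add(-12, -4) = -16)
V = -178
Mul(403, Add(-244, Add(U, Mul(-1, V)))) = Mul(403, Add(-244, Add(-16, Mul(-1, -178)))) = Mul(403, Add(-244, Add(-16, 178))) = Mul(403, Add(-244, 162)) = Mul(403, -82) = -33046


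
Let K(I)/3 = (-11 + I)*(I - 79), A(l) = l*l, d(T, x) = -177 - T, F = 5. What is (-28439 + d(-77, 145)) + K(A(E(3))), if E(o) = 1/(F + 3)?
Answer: -106234749/4096 ≈ -25936.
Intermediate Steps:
E(o) = ⅛ (E(o) = 1/(5 + 3) = 1/8 = ⅛)
A(l) = l²
K(I) = 3*(-79 + I)*(-11 + I) (K(I) = 3*((-11 + I)*(I - 79)) = 3*((-11 + I)*(-79 + I)) = 3*((-79 + I)*(-11 + I)) = 3*(-79 + I)*(-11 + I))
(-28439 + d(-77, 145)) + K(A(E(3))) = (-28439 + (-177 - 1*(-77))) + (2607 - 270*(⅛)² + 3*((⅛)²)²) = (-28439 + (-177 + 77)) + (2607 - 270*1/64 + 3*(1/64)²) = (-28439 - 100) + (2607 - 135/32 + 3*(1/4096)) = -28539 + (2607 - 135/32 + 3/4096) = -28539 + 10660995/4096 = -106234749/4096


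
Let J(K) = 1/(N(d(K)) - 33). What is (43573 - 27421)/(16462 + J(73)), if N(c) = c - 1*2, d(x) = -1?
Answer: 581472/592631 ≈ 0.98117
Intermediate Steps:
N(c) = -2 + c (N(c) = c - 2 = -2 + c)
J(K) = -1/36 (J(K) = 1/((-2 - 1) - 33) = 1/(-3 - 33) = 1/(-36) = -1/36)
(43573 - 27421)/(16462 + J(73)) = (43573 - 27421)/(16462 - 1/36) = 16152/(592631/36) = 16152*(36/592631) = 581472/592631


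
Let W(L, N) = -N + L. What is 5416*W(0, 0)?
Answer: 0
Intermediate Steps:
W(L, N) = L - N
5416*W(0, 0) = 5416*(0 - 1*0) = 5416*(0 + 0) = 5416*0 = 0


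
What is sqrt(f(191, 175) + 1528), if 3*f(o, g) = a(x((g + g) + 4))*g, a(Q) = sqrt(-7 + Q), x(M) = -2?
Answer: sqrt(1528 + 175*I) ≈ 39.153 + 2.2348*I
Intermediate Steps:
f(o, g) = I*g (f(o, g) = (sqrt(-7 - 2)*g)/3 = (sqrt(-9)*g)/3 = ((3*I)*g)/3 = (3*I*g)/3 = I*g)
sqrt(f(191, 175) + 1528) = sqrt(I*175 + 1528) = sqrt(175*I + 1528) = sqrt(1528 + 175*I)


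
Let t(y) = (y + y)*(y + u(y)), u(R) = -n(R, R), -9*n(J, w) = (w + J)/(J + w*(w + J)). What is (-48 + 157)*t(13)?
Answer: 8958274/243 ≈ 36865.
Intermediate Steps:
n(J, w) = -(J + w)/(9*(J + w*(J + w))) (n(J, w) = -(w + J)/(9*(J + w*(w + J))) = -(J + w)/(9*(J + w*(J + w))))
u(R) = 2*R/(9*(R + 2*R²)) (u(R) = -(-R/9 - R/9)/(R + R² + R*R) = -(-2*R/9)/(R + R² + R²) = -(-2*R/9)/(R + 2*R²) = -(-2)*R/(9*(R + 2*R²)) = 2*R/(9*(R + 2*R²)))
t(y) = 2*y*(y + 2/(9*(1 + 2*y))) (t(y) = (y + y)*(y + 2/(9*(1 + 2*y))) = (2*y)*(y + 2/(9*(1 + 2*y))) = 2*y*(y + 2/(9*(1 + 2*y))))
(-48 + 157)*t(13) = (-48 + 157)*((2/9)*13*(2 + 9*13*(1 + 2*13))/(1 + 2*13)) = 109*((2/9)*13*(2 + 9*13*(1 + 26))/(1 + 26)) = 109*((2/9)*13*(2 + 9*13*27)/27) = 109*((2/9)*13*(1/27)*(2 + 3159)) = 109*((2/9)*13*(1/27)*3161) = 109*(82186/243) = 8958274/243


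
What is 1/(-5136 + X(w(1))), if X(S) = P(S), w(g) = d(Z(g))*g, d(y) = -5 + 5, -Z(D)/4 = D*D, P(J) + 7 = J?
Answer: -1/5143 ≈ -0.00019444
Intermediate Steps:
P(J) = -7 + J
Z(D) = -4*D**2 (Z(D) = -4*D*D = -4*D**2)
d(y) = 0
w(g) = 0 (w(g) = 0*g = 0)
X(S) = -7 + S
1/(-5136 + X(w(1))) = 1/(-5136 + (-7 + 0)) = 1/(-5136 - 7) = 1/(-5143) = -1/5143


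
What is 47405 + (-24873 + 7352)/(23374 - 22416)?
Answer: 45396469/958 ≈ 47387.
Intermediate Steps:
47405 + (-24873 + 7352)/(23374 - 22416) = 47405 - 17521/958 = 45396469/958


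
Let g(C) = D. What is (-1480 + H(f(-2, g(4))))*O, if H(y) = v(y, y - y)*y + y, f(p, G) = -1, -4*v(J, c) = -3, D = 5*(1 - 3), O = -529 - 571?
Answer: 1629925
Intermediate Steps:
O = -1100
D = -10 (D = 5*(-2) = -10)
v(J, c) = ¾ (v(J, c) = -¼*(-3) = ¾)
g(C) = -10
H(y) = 7*y/4 (H(y) = 3*y/4 + y = 7*y/4)
(-1480 + H(f(-2, g(4))))*O = (-1480 + (7/4)*(-1))*(-1100) = (-1480 - 7/4)*(-1100) = -5927/4*(-1100) = 1629925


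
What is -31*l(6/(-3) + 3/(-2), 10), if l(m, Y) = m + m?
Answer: 217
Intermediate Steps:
l(m, Y) = 2*m
-31*l(6/(-3) + 3/(-2), 10) = -62*(6/(-3) + 3/(-2)) = -62*(6*(-⅓) + 3*(-½)) = -62*(-2 - 3/2) = -62*(-7)/2 = -31*(-7) = 217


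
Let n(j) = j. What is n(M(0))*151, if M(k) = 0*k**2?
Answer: 0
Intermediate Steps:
M(k) = 0
n(M(0))*151 = 0*151 = 0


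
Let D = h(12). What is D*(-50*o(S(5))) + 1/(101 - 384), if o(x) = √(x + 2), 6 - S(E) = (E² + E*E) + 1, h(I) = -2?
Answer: -1/283 + 100*I*√43 ≈ -0.0035336 + 655.74*I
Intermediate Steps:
D = -2
S(E) = 5 - 2*E² (S(E) = 6 - ((E² + E*E) + 1) = 6 - ((E² + E²) + 1) = 6 - (2*E² + 1) = 6 - (1 + 2*E²) = 6 + (-1 - 2*E²) = 5 - 2*E²)
o(x) = √(2 + x)
D*(-50*o(S(5))) + 1/(101 - 384) = -(-100)*√(2 + (5 - 2*5²)) + 1/(101 - 384) = -(-100)*√(2 + (5 - 2*25)) + 1/(-283) = -(-100)*√(2 + (5 - 50)) - 1/283 = -(-100)*√(2 - 45) - 1/283 = -(-100)*√(-43) - 1/283 = -(-100)*I*√43 - 1/283 = 100*I*√43 - 1/283 = -1/283 + 100*I*√43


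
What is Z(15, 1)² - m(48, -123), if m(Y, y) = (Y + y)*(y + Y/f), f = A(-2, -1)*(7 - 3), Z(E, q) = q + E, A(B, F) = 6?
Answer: -8819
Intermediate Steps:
Z(E, q) = E + q
f = 24 (f = 6*(7 - 3) = 6*4 = 24)
m(Y, y) = (Y + y)*(y + Y/24)
Z(15, 1)² - m(48, -123) = (15 + 1)² - ((1/24)*48² - 123*(48 - 123) + (1/24)*48*(-123)) = 16² - ((1/24)*2304 - 123*(-75) - 246) = 256 - (96 + 9225 - 246) = 256 - 1*9075 = 256 - 9075 = -8819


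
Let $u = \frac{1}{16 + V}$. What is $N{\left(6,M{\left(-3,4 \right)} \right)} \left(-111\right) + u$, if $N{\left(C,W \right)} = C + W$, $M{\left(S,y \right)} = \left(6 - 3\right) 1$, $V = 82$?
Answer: $- \frac{97901}{98} \approx -998.99$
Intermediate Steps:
$M{\left(S,y \right)} = 3$ ($M{\left(S,y \right)} = 3 \cdot 1 = 3$)
$u = \frac{1}{98}$ ($u = \frac{1}{16 + 82} = \frac{1}{98} \approx 0.010204$)
$N{\left(6,M{\left(-3,4 \right)} \right)} \left(-111\right) + u = \left(6 + 3\right) \left(-111\right) + \frac{1}{98} = 9 \left(-111\right) + \frac{1}{98} = -999 + \frac{1}{98} = - \frac{97901}{98}$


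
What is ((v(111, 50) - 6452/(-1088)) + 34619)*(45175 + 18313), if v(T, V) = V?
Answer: 37424513408/17 ≈ 2.2014e+9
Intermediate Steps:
((v(111, 50) - 6452/(-1088)) + 34619)*(45175 + 18313) = ((50 - 6452/(-1088)) + 34619)*(45175 + 18313) = ((50 - 6452*(-1/1088)) + 34619)*63488 = ((50 + 1613/272) + 34619)*63488 = (15213/272 + 34619)*63488 = (9431581/272)*63488 = 37424513408/17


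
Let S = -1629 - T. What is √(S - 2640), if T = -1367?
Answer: I*√2902 ≈ 53.87*I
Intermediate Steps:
S = -262 (S = -1629 - 1*(-1367) = -1629 + 1367 = -262)
√(S - 2640) = √(-262 - 2640) = √(-2902) = I*√2902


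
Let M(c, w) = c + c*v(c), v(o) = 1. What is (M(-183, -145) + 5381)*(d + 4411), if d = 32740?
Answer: 186312265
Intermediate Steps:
M(c, w) = 2*c (M(c, w) = c + c*1 = c + c = 2*c)
(M(-183, -145) + 5381)*(d + 4411) = (2*(-183) + 5381)*(32740 + 4411) = (-366 + 5381)*37151 = 5015*37151 = 186312265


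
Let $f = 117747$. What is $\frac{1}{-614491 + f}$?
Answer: $- \frac{1}{496744} \approx -2.0131 \cdot 10^{-6}$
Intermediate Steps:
$\frac{1}{-614491 + f} = \frac{1}{-614491 + 117747} = \frac{1}{-496744} = - \frac{1}{496744}$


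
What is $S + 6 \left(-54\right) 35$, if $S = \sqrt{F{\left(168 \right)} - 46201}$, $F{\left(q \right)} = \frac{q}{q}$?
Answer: $-11340 + 10 i \sqrt{462} \approx -11340.0 + 214.94 i$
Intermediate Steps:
$F{\left(q \right)} = 1$
$S = 10 i \sqrt{462}$ ($S = \sqrt{1 - 46201} = \sqrt{-46200} = 10 i \sqrt{462} \approx 214.94 i$)
$S + 6 \left(-54\right) 35 = 10 i \sqrt{462} + 6 \left(-54\right) 35 = 10 i \sqrt{462} - 11340 = -11340 + 10 i \sqrt{462}$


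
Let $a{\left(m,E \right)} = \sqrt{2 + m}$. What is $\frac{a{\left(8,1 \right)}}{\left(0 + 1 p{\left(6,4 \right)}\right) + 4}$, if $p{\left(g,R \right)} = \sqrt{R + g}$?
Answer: $- \frac{5}{3} + \frac{2 \sqrt{10}}{3} \approx 0.44152$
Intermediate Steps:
$\frac{a{\left(8,1 \right)}}{\left(0 + 1 p{\left(6,4 \right)}\right) + 4} = \frac{\sqrt{2 + 8}}{\left(0 + 1 \sqrt{4 + 6}\right) + 4} = \frac{\sqrt{10}}{\left(0 + 1 \sqrt{10}\right) + 4} = \frac{\sqrt{10}}{\left(0 + \sqrt{10}\right) + 4} = \frac{\sqrt{10}}{\sqrt{10} + 4} = \frac{\sqrt{10}}{4 + \sqrt{10}}$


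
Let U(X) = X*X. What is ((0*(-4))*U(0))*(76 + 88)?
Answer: 0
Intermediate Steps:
U(X) = X²
((0*(-4))*U(0))*(76 + 88) = ((0*(-4))*0²)*(76 + 88) = (0*0)*164 = 0*164 = 0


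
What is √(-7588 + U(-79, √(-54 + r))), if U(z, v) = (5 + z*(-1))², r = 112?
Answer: 2*I*√133 ≈ 23.065*I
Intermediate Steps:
U(z, v) = (5 - z)²
√(-7588 + U(-79, √(-54 + r))) = √(-7588 + (-5 - 79)²) = √(-7588 + (-84)²) = √(-7588 + 7056) = √(-532) = 2*I*√133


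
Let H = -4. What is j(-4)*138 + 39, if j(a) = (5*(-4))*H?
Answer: 11079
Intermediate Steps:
j(a) = 80 (j(a) = (5*(-4))*(-4) = -20*(-4) = 80)
j(-4)*138 + 39 = 80*138 + 39 = 11040 + 39 = 11079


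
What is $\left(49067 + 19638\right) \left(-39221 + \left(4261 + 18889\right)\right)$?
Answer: $-1104158055$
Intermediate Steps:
$\left(49067 + 19638\right) \left(-39221 + \left(4261 + 18889\right)\right) = 68705 \left(-39221 + 23150\right) = 68705 \left(-16071\right) = -1104158055$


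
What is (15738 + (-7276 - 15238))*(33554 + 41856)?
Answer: -510978160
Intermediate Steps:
(15738 + (-7276 - 15238))*(33554 + 41856) = (15738 - 22514)*75410 = -6776*75410 = -510978160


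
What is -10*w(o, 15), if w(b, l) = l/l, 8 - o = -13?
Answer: -10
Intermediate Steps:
o = 21 (o = 8 - 1*(-13) = 8 + 13 = 21)
w(b, l) = 1
-10*w(o, 15) = -10*1 = -10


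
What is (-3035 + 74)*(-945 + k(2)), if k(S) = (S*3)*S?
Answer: 2762613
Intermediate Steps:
k(S) = 3*S² (k(S) = (3*S)*S = 3*S²)
(-3035 + 74)*(-945 + k(2)) = (-3035 + 74)*(-945 + 3*2²) = -2961*(-945 + 3*4) = -2961*(-945 + 12) = -2961*(-933) = 2762613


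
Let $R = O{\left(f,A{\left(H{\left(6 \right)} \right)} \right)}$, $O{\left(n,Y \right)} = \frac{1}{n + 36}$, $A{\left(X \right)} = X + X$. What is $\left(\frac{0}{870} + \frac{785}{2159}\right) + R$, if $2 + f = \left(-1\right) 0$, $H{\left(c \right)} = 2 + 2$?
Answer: $\frac{1697}{4318} \approx 0.39301$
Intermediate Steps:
$H{\left(c \right)} = 4$
$A{\left(X \right)} = 2 X$
$f = -2$ ($f = -2 - 0 = -2 + 0 = -2$)
$O{\left(n,Y \right)} = \frac{1}{36 + n}$
$R = \frac{1}{34}$ ($R = \frac{1}{36 - 2} = \frac{1}{34} \approx 0.029412$)
$\left(\frac{0}{870} + \frac{785}{2159}\right) + R = \left(\frac{0}{870} + \frac{785}{2159}\right) + \frac{1}{34} = \left(0 \cdot \frac{1}{870} + 785 \cdot \frac{1}{2159}\right) + \frac{1}{34} = \left(0 + \frac{785}{2159}\right) + \frac{1}{34} = \frac{785}{2159} + \frac{1}{34} = \frac{1697}{4318}$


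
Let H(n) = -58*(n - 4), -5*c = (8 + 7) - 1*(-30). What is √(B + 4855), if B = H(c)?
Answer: √5609 ≈ 74.893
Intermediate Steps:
c = -9 (c = -((8 + 7) - 1*(-30))/5 = -(15 + 30)/5 = -⅕*45 = -9)
H(n) = 232 - 58*n (H(n) = -58*(-4 + n) = 232 - 58*n)
B = 754 (B = 232 - 58*(-9) = 232 + 522 = 754)
√(B + 4855) = √(754 + 4855) = √5609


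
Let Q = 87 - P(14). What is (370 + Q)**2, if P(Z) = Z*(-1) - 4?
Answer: 225625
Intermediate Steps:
P(Z) = -4 - Z (P(Z) = -Z - 4 = -4 - Z)
Q = 105 (Q = 87 - (-4 - 1*14) = 87 - (-4 - 14) = 87 - 1*(-18) = 87 + 18 = 105)
(370 + Q)**2 = (370 + 105)**2 = 475**2 = 225625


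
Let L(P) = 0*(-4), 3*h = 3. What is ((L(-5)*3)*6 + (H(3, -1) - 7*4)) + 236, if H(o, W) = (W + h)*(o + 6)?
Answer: 208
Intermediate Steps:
h = 1 (h = (⅓)*3 = 1)
H(o, W) = (1 + W)*(6 + o) (H(o, W) = (W + 1)*(o + 6) = (1 + W)*(6 + o))
L(P) = 0
((L(-5)*3)*6 + (H(3, -1) - 7*4)) + 236 = ((0*3)*6 + ((6 + 3 + 6*(-1) - 1*3) - 7*4)) + 236 = (0*6 + ((6 + 3 - 6 - 3) - 28)) + 236 = (0 + (0 - 28)) + 236 = (0 - 28) + 236 = -28 + 236 = 208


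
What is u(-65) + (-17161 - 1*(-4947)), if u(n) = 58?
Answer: -12156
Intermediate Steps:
u(-65) + (-17161 - 1*(-4947)) = 58 + (-17161 - 1*(-4947)) = 58 + (-17161 + 4947) = 58 - 12214 = -12156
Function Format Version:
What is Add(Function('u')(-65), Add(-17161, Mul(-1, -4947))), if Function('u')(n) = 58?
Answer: -12156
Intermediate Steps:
Add(Function('u')(-65), Add(-17161, Mul(-1, -4947))) = Add(58, Add(-17161, Mul(-1, -4947))) = Add(58, Add(-17161, 4947)) = Add(58, -12214) = -12156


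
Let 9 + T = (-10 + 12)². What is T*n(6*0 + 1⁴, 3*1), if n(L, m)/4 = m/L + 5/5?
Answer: -80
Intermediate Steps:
n(L, m) = 4 + 4*m/L (n(L, m) = 4*(m/L + 5/5) = 4*(m/L + 5*(⅕)) = 4*(m/L + 1) = 4*(1 + m/L) = 4 + 4*m/L)
T = -5 (T = -9 + (-10 + 12)² = -9 + 2² = -9 + 4 = -5)
T*n(6*0 + 1⁴, 3*1) = -5*(4 + 4*(3*1)/(6*0 + 1⁴)) = -5*(4 + 4*3/(0 + 1)) = -5*(4 + 4*3/1) = -5*(4 + 4*3*1) = -5*(4 + 12) = -5*16 = -80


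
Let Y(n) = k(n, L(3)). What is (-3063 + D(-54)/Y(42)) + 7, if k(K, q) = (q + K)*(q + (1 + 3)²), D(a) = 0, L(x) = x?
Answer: -3056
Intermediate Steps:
k(K, q) = (16 + q)*(K + q) (k(K, q) = (K + q)*(q + 4²) = (K + q)*(q + 16) = (K + q)*(16 + q) = (16 + q)*(K + q))
Y(n) = 57 + 19*n (Y(n) = 3² + 16*n + 16*3 + n*3 = 9 + 16*n + 48 + 3*n = 57 + 19*n)
(-3063 + D(-54)/Y(42)) + 7 = (-3063 + 0/(57 + 19*42)) + 7 = (-3063 + 0/(57 + 798)) + 7 = (-3063 + 0/855) + 7 = (-3063 + 0*(1/855)) + 7 = (-3063 + 0) + 7 = -3063 + 7 = -3056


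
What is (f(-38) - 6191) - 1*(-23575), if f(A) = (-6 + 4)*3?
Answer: 17378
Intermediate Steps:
f(A) = -6 (f(A) = -2*3 = -6)
(f(-38) - 6191) - 1*(-23575) = (-6 - 6191) - 1*(-23575) = -6197 + 23575 = 17378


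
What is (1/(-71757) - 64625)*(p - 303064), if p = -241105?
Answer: 2523472795589294/71757 ≈ 3.5167e+10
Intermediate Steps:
(1/(-71757) - 64625)*(p - 303064) = (1/(-71757) - 64625)*(-241105 - 303064) = (-1/71757 - 64625)*(-544169) = -4637296126/71757*(-544169) = 2523472795589294/71757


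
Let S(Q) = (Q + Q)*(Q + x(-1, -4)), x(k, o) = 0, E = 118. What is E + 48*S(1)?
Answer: 214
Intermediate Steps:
S(Q) = 2*Q**2 (S(Q) = (Q + Q)*(Q + 0) = (2*Q)*Q = 2*Q**2)
E + 48*S(1) = 118 + 48*(2*1**2) = 118 + 48*(2*1) = 118 + 48*2 = 118 + 96 = 214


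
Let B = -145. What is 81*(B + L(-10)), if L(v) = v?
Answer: -12555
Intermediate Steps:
81*(B + L(-10)) = 81*(-145 - 10) = 81*(-155) = -12555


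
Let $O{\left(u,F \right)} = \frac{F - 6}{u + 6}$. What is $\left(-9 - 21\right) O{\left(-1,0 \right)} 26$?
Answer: $936$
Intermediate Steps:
$O{\left(u,F \right)} = \frac{-6 + F}{6 + u}$
$\left(-9 - 21\right) O{\left(-1,0 \right)} 26 = \left(-9 - 21\right) \frac{-6 + 0}{6 - 1} \cdot 26 = - 30 \cdot \frac{1}{5} \left(-6\right) 26 = \left(-30\right) \left(- \frac{6}{5}\right) 26 = 36 \cdot 26 = 936$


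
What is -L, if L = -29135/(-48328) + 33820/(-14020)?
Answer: 61299013/33877928 ≈ 1.8094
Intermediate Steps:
L = -61299013/33877928 (L = -29135*(-1/48328) + 33820*(-1/14020) = 29135/48328 - 1691/701 = -61299013/33877928 ≈ -1.8094)
-L = -1*(-61299013/33877928) = 61299013/33877928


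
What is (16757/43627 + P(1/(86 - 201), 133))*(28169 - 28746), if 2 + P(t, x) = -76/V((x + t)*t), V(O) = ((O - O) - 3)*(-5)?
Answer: 2523282739/654405 ≈ 3855.8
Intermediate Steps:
V(O) = 15 (V(O) = (0 - 3)*(-5) = -3*(-5) = 15)
P(t, x) = -106/15 (P(t, x) = -2 - 76/15 = -106/15)
(16757/43627 + P(1/(86 - 201), 133))*(28169 - 28746) = (16757/43627 - 106/15)*(28169 - 28746) = (16757*(1/43627) - 106/15)*(-577) = (16757/43627 - 106/15)*(-577) = -4373107/654405*(-577) = 2523282739/654405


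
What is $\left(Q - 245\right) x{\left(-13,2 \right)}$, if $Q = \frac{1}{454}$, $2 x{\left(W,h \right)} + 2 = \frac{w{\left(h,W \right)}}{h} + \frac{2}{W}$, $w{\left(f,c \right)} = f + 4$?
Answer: $- \frac{1223519}{11804} \approx -103.65$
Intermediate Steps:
$w{\left(f,c \right)} = 4 + f$
$x{\left(W,h \right)} = -1 + \frac{1}{W} + \frac{4 + h}{2 h}$ ($x{\left(W,h \right)} = -1 + \frac{\frac{4 + h}{h} + \frac{2}{W}}{2} = -1 + \frac{\frac{2}{W} + \frac{4 + h}{h}}{2} = -1 + \left(\frac{1}{W} + \frac{4 + h}{2 h}\right) = -1 + \frac{1}{W} + \frac{4 + h}{2 h}$)
$Q = \frac{1}{454} \approx 0.0022026$
$\left(Q - 245\right) x{\left(-13,2 \right)} = \left(\frac{1}{454} - 245\right) \left(- \frac{1}{2} + \frac{1}{-13} + \frac{2}{2}\right) = - \frac{111229 \left(- \frac{1}{2} - \frac{1}{13} + 2 \cdot \frac{1}{2}\right)}{454} = - \frac{111229 \left(- \frac{1}{2} - \frac{1}{13} + 1\right)}{454} = \left(- \frac{111229}{454}\right) \frac{11}{26} = - \frac{1223519}{11804}$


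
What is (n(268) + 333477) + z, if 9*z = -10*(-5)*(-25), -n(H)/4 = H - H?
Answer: 3000043/9 ≈ 3.3334e+5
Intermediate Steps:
n(H) = 0 (n(H) = -4*(H - H) = -4*0 = 0)
z = -1250/9 (z = (-10*(-5)*(-25))/9 = (50*(-25))/9 = (1/9)*(-1250) = -1250/9 ≈ -138.89)
(n(268) + 333477) + z = (0 + 333477) - 1250/9 = 333477 - 1250/9 = 3000043/9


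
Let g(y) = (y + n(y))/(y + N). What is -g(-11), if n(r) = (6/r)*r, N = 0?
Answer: -5/11 ≈ -0.45455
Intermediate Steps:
n(r) = 6
g(y) = (6 + y)/y (g(y) = (y + 6)/(y + 0) = (6 + y)/y)
-g(-11) = -(6 - 11)/(-11) = -(-1)*(-5)/11 = -1*5/11 = -5/11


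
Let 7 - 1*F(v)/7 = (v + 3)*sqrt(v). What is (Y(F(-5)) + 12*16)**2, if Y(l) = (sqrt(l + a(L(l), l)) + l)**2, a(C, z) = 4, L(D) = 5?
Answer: (192 + (49 + sqrt(53 + 14*I*sqrt(5)) + 14*I*sqrt(5))**2)**2 ≈ -9.0659e+6 + 1.7204e+7*I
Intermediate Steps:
F(v) = 49 - 7*sqrt(v)*(3 + v) (F(v) = 49 - 7*(v + 3)*sqrt(v) = 49 - 7*(3 + v)*sqrt(v) = 49 - 7*sqrt(v)*(3 + v))
Y(l) = (l + sqrt(4 + l))**2 (Y(l) = (sqrt(l + 4) + l)**2 = (sqrt(4 + l) + l)**2 = (l + sqrt(4 + l))**2)
(Y(F(-5)) + 12*16)**2 = (((49 - 21*I*sqrt(5) - (-35)*I*sqrt(5)) + sqrt(4 + (49 - 21*I*sqrt(5) - (-35)*I*sqrt(5))))**2 + 12*16)**2 = (((49 - 21*I*sqrt(5) - (-35)*I*sqrt(5)) + sqrt(4 + (49 - 21*I*sqrt(5) - (-35)*I*sqrt(5))))**2 + 192)**2 = (((49 - 21*I*sqrt(5) + 35*I*sqrt(5)) + sqrt(4 + (49 - 21*I*sqrt(5) + 35*I*sqrt(5))))**2 + 192)**2 = (((49 + 14*I*sqrt(5)) + sqrt(4 + (49 + 14*I*sqrt(5))))**2 + 192)**2 = (((49 + 14*I*sqrt(5)) + sqrt(53 + 14*I*sqrt(5)))**2 + 192)**2 = ((49 + sqrt(53 + 14*I*sqrt(5)) + 14*I*sqrt(5))**2 + 192)**2 = (192 + (49 + sqrt(53 + 14*I*sqrt(5)) + 14*I*sqrt(5))**2)**2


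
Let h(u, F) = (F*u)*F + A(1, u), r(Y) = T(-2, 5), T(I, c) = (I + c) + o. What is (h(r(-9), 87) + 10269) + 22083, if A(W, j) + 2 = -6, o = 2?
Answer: 70189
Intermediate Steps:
A(W, j) = -8 (A(W, j) = -2 - 6 = -8)
T(I, c) = 2 + I + c (T(I, c) = (I + c) + 2 = 2 + I + c)
r(Y) = 5 (r(Y) = 2 - 2 + 5 = 5)
h(u, F) = -8 + u*F² (h(u, F) = (F*u)*F - 8 = u*F² - 8 = -8 + u*F²)
(h(r(-9), 87) + 10269) + 22083 = ((-8 + 5*87²) + 10269) + 22083 = ((-8 + 5*7569) + 10269) + 22083 = ((-8 + 37845) + 10269) + 22083 = (37837 + 10269) + 22083 = 48106 + 22083 = 70189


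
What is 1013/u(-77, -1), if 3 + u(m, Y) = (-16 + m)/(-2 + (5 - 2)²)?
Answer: -7091/114 ≈ -62.202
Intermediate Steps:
u(m, Y) = -37/7 + m/7 (u(m, Y) = -3 + (-16 + m)/(-2 + (5 - 2)²) = -3 + (-16 + m)/(-2 + 3²) = -3 + (-16 + m)/(-2 + 9) = -3 + (-16 + m)/7 = -3 + (-16 + m)*(⅐) = -3 + (-16/7 + m/7) = -37/7 + m/7)
1013/u(-77, -1) = 1013/(-37/7 + (⅐)*(-77)) = 1013/(-37/7 - 11) = 1013/(-114/7) = 1013*(-7/114) = -7091/114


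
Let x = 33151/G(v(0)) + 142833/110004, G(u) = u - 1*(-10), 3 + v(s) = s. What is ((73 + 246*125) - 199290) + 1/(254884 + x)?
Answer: -11226391502928767/66638519729 ≈ -1.6847e+5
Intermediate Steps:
v(s) = -3 + s
G(u) = 10 + u (G(u) = u + 10 = 10 + u)
x = 1215914145/256676 (x = 33151/(10 + (-3 + 0)) + 142833/110004 = 33151/(10 - 3) + 142833*(1/110004) = 33151/7 + 47611/36668 = 1215914145/256676 ≈ 4737.2)
((73 + 246*125) - 199290) + 1/(254884 + x) = ((73 + 246*125) - 199290) + 1/(254884 + 1215914145/256676) = ((73 + 30750) - 199290) + 1/(66638519729/256676) = (30823 - 199290) + 256676/66638519729 = -168467 + 256676/66638519729 = -11226391502928767/66638519729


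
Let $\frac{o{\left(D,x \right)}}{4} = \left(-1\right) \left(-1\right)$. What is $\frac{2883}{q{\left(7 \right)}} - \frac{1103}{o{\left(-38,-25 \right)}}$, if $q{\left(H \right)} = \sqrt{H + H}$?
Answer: $- \frac{1103}{4} + \frac{2883 \sqrt{14}}{14} \approx 494.76$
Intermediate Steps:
$q{\left(H \right)} = \sqrt{2} \sqrt{H}$ ($q{\left(H \right)} = \sqrt{2 H} = \sqrt{2} \sqrt{H}$)
$o{\left(D,x \right)} = 4$ ($o{\left(D,x \right)} = 4 \left(\left(-1\right) \left(-1\right)\right) = 4 \cdot 1 = 4$)
$\frac{2883}{q{\left(7 \right)}} - \frac{1103}{o{\left(-38,-25 \right)}} = \frac{2883}{\sqrt{2} \sqrt{7}} - \frac{1103}{4} = \frac{2883}{\sqrt{14}} - \frac{1103}{4} = 2883 \frac{\sqrt{14}}{14} - \frac{1103}{4} = \frac{2883 \sqrt{14}}{14} - \frac{1103}{4} = - \frac{1103}{4} + \frac{2883 \sqrt{14}}{14}$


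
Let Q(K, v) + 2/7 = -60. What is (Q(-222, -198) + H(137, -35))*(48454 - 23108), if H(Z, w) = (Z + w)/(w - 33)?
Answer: -10962145/7 ≈ -1.5660e+6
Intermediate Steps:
Q(K, v) = -422/7 (Q(K, v) = -2/7 - 60 = -422/7)
H(Z, w) = (Z + w)/(-33 + w)
(Q(-222, -198) + H(137, -35))*(48454 - 23108) = (-422/7 + (137 - 35)/(-33 - 35))*(48454 - 23108) = (-422/7 + 102/(-68))*25346 = (-422/7 - 1/68*102)*25346 = (-422/7 - 3/2)*25346 = -865/14*25346 = -10962145/7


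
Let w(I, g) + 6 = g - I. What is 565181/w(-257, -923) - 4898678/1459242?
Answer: -138004627403/163435104 ≈ -844.40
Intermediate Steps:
w(I, g) = -6 + g - I (w(I, g) = -6 + (g - I) = -6 + g - I)
565181/w(-257, -923) - 4898678/1459242 = 565181/(-6 - 923 - 1*(-257)) - 4898678/1459242 = 565181/(-6 - 923 + 257) - 4898678*1/1459242 = 565181/(-672) - 2449339/729621 = 565181*(-1/672) - 2449339/729621 = -565181/672 - 2449339/729621 = -138004627403/163435104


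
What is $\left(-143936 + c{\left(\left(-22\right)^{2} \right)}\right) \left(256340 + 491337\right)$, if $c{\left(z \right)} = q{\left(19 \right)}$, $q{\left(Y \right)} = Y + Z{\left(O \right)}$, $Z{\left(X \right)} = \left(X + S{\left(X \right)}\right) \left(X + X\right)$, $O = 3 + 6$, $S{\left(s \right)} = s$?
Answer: $-107361183461$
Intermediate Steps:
$O = 9$
$Z{\left(X \right)} = 4 X^{2}$ ($Z{\left(X \right)} = \left(X + X\right) \left(X + X\right) = 2 X 2 X = 4 X^{2}$)
$q{\left(Y \right)} = 324 + Y$ ($q{\left(Y \right)} = Y + 4 \cdot 9^{2} = Y + 4 \cdot 81 = Y + 324 = 324 + Y$)
$c{\left(z \right)} = 343$ ($c{\left(z \right)} = 324 + 19 = 343$)
$\left(-143936 + c{\left(\left(-22\right)^{2} \right)}\right) \left(256340 + 491337\right) = \left(-143936 + 343\right) \left(256340 + 491337\right) = \left(-143593\right) 747677 = -107361183461$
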